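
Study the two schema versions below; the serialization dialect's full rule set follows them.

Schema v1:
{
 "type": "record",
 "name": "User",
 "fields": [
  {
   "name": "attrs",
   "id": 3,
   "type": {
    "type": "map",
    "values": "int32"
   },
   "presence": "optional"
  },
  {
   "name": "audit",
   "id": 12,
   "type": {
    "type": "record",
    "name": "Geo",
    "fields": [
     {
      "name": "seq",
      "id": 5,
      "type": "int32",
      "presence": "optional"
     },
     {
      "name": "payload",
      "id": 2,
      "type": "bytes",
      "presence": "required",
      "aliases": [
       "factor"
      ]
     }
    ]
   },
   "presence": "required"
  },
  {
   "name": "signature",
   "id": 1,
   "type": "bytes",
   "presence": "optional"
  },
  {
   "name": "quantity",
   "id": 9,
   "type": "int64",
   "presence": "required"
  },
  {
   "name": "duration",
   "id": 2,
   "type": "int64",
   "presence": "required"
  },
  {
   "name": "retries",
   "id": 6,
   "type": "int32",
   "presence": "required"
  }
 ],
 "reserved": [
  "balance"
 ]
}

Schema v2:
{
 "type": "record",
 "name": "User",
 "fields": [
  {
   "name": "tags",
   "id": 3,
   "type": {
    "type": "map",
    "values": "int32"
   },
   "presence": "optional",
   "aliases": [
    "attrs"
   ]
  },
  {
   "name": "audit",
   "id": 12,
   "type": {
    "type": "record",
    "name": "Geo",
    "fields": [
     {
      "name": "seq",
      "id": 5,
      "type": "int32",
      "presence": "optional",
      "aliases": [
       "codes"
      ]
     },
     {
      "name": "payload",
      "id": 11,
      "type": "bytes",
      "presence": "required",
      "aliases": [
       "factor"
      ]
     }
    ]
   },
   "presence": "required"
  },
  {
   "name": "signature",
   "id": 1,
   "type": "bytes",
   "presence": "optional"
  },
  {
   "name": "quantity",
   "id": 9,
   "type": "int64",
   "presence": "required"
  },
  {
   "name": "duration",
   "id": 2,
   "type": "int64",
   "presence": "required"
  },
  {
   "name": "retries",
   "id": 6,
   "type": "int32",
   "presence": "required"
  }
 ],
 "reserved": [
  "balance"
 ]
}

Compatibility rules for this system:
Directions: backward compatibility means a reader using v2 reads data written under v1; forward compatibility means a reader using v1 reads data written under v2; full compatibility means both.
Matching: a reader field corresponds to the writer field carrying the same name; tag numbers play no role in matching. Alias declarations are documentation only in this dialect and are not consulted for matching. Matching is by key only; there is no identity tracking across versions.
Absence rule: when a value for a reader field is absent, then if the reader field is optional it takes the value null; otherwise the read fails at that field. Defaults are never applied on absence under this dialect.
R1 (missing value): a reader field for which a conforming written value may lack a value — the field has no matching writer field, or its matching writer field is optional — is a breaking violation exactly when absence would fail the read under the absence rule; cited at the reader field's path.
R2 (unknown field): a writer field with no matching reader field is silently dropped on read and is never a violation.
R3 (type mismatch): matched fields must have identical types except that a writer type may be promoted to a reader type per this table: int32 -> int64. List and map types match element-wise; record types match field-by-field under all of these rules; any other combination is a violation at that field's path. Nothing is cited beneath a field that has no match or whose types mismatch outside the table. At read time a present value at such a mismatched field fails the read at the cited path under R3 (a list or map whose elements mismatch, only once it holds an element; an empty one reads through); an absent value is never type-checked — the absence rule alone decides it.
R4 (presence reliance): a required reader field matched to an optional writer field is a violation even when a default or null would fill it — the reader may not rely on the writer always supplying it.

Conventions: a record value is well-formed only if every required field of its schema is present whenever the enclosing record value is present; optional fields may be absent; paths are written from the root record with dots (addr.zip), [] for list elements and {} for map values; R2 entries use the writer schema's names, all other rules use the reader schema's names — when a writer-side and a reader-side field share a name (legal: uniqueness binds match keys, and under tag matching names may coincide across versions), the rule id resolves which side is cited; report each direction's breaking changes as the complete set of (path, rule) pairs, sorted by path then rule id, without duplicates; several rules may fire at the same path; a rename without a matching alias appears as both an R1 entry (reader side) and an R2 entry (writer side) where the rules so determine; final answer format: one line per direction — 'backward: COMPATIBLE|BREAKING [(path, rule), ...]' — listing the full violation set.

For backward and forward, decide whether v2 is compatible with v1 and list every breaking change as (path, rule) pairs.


backward: COMPATIBLE []; forward: COMPATIBLE []

each type pair in User: writer, then reader
backward on User — v2 reading data written by v1:
  tags has no writer counterpart
  writer required, Geo -> Geo: reader audit maps from writer audit
  writer optional, bytes -> bytes: reader signature maps from writer signature
  writer required, int64 -> int64: reader quantity maps from writer quantity
  writer required, int64 -> int64: reader duration maps from writer duration
  writer required, int32 -> int32: reader retries maps from writer retries
  writer field attrs has no reader counterpart
  writer optional, int32 -> int32: reader audit.seq maps from writer audit.seq
  writer required, bytes -> bytes: reader audit.payload maps from writer audit.payload
  => backward: COMPATIBLE
forward on User — v1 reading data written by v2:
  attrs has no writer counterpart
  writer required, Geo -> Geo: reader audit maps from writer audit
  writer optional, bytes -> bytes: reader signature maps from writer signature
  writer required, int64 -> int64: reader quantity maps from writer quantity
  writer required, int64 -> int64: reader duration maps from writer duration
  writer required, int32 -> int32: reader retries maps from writer retries
  writer field tags has no reader counterpart
  writer optional, int32 -> int32: reader audit.seq maps from writer audit.seq
  writer required, bytes -> bytes: reader audit.payload maps from writer audit.payload
  => forward: COMPATIBLE


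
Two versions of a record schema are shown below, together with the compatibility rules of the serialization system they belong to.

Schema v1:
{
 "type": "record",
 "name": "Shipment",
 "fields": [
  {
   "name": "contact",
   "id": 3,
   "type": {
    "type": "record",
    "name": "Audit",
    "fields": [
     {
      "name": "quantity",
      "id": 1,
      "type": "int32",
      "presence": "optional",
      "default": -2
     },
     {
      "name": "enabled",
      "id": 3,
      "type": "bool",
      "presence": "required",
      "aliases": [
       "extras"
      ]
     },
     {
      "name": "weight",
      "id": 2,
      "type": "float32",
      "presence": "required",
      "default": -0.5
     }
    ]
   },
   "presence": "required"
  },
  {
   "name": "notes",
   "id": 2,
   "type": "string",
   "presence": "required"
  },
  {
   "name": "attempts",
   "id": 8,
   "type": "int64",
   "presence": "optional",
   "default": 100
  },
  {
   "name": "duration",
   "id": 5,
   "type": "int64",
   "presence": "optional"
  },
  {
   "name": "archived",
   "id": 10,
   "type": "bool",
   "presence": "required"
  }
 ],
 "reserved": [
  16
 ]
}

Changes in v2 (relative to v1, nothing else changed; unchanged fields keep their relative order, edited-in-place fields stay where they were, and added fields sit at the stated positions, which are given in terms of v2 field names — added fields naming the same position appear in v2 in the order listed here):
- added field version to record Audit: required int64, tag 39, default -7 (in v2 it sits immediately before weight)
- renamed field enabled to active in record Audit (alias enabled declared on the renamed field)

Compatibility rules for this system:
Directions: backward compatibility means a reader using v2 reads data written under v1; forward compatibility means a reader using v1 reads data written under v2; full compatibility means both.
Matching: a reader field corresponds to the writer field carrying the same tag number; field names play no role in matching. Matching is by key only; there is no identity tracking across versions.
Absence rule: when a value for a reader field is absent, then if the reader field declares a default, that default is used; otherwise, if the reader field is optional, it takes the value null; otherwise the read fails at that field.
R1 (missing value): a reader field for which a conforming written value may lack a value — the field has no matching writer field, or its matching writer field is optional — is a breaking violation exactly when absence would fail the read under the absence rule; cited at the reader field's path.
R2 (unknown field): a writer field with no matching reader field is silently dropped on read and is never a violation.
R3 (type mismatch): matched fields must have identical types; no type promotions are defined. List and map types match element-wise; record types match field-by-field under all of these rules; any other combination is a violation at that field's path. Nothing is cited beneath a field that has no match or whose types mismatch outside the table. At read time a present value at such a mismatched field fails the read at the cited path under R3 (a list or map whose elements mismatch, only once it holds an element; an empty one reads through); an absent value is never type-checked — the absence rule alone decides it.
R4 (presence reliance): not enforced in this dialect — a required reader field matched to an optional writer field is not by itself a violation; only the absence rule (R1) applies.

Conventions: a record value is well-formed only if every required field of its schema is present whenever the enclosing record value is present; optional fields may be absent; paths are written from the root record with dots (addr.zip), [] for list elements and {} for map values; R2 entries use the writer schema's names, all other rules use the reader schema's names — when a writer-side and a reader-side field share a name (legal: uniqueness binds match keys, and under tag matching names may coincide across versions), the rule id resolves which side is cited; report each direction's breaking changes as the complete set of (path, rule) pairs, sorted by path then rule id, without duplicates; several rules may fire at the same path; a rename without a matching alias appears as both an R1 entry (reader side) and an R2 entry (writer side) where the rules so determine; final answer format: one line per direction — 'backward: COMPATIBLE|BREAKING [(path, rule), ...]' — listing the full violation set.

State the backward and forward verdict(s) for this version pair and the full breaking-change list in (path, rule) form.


each type pair in Shipment: writer, then reader
checking backward for Shipment: reader v2 against writer v1:
  contact: Audit -> Audit, writer required; from contact
  notes: string -> string, writer required; from notes
  attempts: int64 -> int64, writer optional; from attempts
  duration: int64 -> int64, writer optional; from duration
  archived: bool -> bool, writer required; from archived
  contact.quantity: int32 -> int32, writer optional; from contact.quantity
  contact.active: bool -> bool, writer required; from contact.enabled
  contact.version: no writer-side match
  contact.weight: float32 -> float32, writer required; from contact.weight
  => no violations; backward on Shipment: COMPATIBLE
checking forward for Shipment: reader v1 against writer v2:
  contact: Audit -> Audit, writer required; from contact
  notes: string -> string, writer required; from notes
  attempts: int64 -> int64, writer optional; from attempts
  duration: int64 -> int64, writer optional; from duration
  archived: bool -> bool, writer required; from archived
  contact.quantity: int32 -> int32, writer optional; from contact.quantity
  contact.enabled: bool -> bool, writer required; from contact.active
  contact.weight: float32 -> float32, writer required; from contact.weight
  leftover writer field: contact.version
  => no violations; forward on Shipment: COMPATIBLE

backward: COMPATIBLE []; forward: COMPATIBLE []


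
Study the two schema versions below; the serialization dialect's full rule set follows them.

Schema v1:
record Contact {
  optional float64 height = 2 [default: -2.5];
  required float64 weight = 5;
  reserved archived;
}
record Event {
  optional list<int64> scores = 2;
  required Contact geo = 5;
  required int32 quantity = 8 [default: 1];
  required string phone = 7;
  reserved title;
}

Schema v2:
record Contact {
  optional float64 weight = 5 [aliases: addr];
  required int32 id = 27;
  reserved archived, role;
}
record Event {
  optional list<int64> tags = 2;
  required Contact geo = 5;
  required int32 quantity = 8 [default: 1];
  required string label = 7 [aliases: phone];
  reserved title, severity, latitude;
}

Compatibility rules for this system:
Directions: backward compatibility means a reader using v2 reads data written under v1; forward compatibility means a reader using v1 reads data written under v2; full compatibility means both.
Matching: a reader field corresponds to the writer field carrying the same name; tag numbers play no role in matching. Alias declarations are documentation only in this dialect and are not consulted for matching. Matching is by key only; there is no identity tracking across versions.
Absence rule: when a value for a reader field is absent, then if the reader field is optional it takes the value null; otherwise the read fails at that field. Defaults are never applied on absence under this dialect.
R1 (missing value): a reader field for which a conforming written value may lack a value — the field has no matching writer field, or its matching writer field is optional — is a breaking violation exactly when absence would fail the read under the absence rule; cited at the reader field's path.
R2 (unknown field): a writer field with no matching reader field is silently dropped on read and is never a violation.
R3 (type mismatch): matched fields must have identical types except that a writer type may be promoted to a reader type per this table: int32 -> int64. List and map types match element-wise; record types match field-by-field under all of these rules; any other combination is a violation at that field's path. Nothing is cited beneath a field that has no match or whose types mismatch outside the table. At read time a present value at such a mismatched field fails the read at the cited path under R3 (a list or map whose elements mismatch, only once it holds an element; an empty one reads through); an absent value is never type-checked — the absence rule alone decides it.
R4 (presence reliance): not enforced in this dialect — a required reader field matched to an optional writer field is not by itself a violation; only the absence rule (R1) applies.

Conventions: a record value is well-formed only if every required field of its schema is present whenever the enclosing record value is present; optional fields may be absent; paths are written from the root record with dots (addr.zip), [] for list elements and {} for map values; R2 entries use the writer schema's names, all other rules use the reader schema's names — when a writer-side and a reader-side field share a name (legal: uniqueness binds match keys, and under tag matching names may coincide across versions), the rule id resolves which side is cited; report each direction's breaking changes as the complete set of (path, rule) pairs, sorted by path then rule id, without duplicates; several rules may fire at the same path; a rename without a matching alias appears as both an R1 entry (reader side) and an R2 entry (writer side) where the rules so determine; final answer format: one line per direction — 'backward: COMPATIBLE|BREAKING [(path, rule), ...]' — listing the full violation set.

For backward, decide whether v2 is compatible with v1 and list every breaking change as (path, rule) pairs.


in Event below, arrows point writer -> reader
backward pass over Event, reader schema v2, writer schema v1:
  tags has no writer counterpart
  geo: Contact -> Contact, writer required; from geo
  quantity: int32 -> int32, writer required; from quantity
  label has no writer counterpart
  leftover writer field: scores
  leftover writer field: phone
  geo.weight: float64 -> float64, writer required; from geo.weight
  geo.id has no writer counterpart
  leftover writer field: geo.height
  breaking: (geo.id, R1)
  breaking: (label, R1)
  backward on Event therefore BREAKING (2)
remaining Event differences; none change what is asked:
  removed field height from record Contact -> fires no rule on Event, leaving the asked answer as it is
  renamed field scores to tags in record Event -> fires no rule on Event, leaving the asked answer as it is
  field weight in record Contact: required changed to optional -> fires only in the forward direction of Event, which is not asked here

backward: BREAKING [(geo.id, R1), (label, R1)]


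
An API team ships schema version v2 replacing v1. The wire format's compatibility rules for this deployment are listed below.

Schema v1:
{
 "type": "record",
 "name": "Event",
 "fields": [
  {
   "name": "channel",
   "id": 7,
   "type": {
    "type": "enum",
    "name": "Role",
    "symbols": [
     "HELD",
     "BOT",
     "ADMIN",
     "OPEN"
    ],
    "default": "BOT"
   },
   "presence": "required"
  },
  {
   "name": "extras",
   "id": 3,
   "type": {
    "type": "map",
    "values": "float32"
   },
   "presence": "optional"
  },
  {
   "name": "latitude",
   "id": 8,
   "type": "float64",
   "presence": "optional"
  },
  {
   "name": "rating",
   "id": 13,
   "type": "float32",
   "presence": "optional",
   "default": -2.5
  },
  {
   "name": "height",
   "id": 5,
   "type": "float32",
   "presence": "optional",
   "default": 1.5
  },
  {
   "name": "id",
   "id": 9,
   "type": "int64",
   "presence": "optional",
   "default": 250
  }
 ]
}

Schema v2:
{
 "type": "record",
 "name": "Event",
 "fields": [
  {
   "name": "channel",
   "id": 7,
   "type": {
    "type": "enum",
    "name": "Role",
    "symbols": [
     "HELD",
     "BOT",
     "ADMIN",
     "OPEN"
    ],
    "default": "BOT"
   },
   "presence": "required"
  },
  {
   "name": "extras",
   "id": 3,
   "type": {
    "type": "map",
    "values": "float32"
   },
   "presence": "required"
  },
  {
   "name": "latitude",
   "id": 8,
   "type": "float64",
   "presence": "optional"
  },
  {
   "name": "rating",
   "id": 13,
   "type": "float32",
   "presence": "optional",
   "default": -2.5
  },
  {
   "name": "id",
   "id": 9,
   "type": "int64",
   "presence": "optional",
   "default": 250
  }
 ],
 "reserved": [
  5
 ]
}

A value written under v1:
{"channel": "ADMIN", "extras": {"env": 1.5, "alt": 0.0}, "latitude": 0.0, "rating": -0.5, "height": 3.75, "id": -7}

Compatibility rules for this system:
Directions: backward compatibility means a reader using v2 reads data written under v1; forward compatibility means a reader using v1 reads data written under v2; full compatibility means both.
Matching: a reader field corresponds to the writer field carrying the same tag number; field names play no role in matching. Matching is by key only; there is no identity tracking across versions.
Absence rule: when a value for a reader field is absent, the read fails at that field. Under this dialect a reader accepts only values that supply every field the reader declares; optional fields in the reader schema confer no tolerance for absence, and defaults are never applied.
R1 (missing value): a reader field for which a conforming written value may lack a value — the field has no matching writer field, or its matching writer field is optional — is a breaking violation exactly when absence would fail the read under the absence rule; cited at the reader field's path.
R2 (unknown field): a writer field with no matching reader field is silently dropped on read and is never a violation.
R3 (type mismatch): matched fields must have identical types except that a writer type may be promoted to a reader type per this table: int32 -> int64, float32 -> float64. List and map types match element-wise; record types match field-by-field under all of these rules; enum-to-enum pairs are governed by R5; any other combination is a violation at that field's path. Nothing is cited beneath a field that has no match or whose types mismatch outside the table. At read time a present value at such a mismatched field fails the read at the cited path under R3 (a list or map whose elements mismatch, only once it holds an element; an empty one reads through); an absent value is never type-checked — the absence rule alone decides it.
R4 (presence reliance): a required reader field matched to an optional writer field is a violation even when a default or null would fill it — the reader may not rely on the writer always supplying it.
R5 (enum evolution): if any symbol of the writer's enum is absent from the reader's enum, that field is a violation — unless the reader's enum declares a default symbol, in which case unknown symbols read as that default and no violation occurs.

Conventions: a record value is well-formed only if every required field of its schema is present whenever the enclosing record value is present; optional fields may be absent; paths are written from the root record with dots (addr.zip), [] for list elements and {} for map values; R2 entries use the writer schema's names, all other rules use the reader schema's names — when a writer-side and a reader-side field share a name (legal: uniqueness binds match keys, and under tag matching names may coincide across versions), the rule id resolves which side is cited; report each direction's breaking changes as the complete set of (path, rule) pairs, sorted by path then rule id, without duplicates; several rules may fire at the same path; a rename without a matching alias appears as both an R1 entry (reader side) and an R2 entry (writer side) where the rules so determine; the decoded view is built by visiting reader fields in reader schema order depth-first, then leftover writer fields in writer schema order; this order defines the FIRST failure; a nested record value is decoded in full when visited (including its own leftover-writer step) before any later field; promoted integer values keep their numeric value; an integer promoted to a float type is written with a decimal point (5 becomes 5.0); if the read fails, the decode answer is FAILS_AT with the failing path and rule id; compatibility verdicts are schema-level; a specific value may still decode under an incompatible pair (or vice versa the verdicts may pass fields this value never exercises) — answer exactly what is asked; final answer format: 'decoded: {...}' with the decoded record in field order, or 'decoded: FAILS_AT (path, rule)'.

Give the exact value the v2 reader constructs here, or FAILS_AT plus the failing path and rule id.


each type pair in Event: writer, then reader
migrating the Event value to v2:
  channel := "ADMIN"
  extras := {"env": 1.5, "alt": 0.0}
  latitude := 0.0
  rating := -0.5
  id := -7
  writer height: unknown -> dropped
  => decoded: {"channel": "ADMIN", "extras": {"env": 1.5, "alt": 0.0}, "latitude": 0.0, "rating": -0.5, "id": -7}
checking off the Event differences that do not matter here:
  field extras in record Event: optional changed to required -> a verdict-level change on Event — the shown value reads the same

decoded: {"channel": "ADMIN", "extras": {"env": 1.5, "alt": 0.0}, "latitude": 0.0, "rating": -0.5, "id": -7}


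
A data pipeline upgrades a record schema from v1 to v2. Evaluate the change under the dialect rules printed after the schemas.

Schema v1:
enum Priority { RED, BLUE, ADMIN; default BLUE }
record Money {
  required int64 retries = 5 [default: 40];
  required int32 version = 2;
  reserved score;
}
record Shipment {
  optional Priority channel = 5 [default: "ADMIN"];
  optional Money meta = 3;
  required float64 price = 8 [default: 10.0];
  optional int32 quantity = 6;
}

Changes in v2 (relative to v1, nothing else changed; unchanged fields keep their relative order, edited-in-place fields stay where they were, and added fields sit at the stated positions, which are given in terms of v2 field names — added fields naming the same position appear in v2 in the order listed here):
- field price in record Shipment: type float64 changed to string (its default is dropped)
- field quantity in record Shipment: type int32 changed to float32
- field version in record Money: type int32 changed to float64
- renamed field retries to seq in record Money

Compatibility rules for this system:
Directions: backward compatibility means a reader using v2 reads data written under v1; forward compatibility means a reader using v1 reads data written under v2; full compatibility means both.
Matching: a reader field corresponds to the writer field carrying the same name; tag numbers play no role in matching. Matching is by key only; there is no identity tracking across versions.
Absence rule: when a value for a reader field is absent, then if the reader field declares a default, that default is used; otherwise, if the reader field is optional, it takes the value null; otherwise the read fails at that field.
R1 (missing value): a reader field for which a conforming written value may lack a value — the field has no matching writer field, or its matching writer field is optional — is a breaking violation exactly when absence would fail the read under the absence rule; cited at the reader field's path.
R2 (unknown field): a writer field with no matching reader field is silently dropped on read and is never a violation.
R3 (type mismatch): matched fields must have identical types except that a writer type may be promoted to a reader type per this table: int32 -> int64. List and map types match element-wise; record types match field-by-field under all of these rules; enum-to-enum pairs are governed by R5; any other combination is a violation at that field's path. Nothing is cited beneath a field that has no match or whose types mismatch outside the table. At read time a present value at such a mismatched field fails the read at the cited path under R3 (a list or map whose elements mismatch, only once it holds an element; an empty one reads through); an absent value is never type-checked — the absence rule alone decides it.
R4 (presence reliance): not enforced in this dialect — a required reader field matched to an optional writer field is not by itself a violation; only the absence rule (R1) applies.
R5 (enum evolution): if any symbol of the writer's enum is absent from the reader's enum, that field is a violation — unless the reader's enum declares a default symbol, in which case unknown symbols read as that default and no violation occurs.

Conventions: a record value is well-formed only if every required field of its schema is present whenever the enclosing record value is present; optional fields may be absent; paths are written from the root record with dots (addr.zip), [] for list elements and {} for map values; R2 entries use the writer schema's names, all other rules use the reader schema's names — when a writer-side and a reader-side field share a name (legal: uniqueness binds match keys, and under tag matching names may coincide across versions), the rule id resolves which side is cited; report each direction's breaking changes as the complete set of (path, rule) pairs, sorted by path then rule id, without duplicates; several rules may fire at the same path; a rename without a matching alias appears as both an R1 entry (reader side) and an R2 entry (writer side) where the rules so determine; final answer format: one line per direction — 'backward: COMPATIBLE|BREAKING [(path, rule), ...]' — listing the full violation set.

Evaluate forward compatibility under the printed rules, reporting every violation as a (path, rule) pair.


arrows below run writer -> reader for Shipment
forward for Shipment (reader v1, writer v2):
  channel <- channel (Priority -> Priority, writer optional)
  meta <- meta (Money -> Money, writer optional)
  price <- price (string -> float64, writer required)
  quantity <- quantity (float32 -> int32, writer optional)
  meta.retries has no writer counterpart
  meta.version <- meta.version (float64 -> int32, writer required)
  writer field meta.seq has no reader counterpart
  violation R3 at meta.version
  violation R3 at price
  violation R3 at quantity
  => forward verdict for Shipment: BREAKING, 3 violation(s)
the rest of the Shipment diff is inert for this question:
  renamed field retries to seq in record Money -> inert for the asked Shipment verdict: nothing fires

forward: BREAKING [(meta.version, R3), (price, R3), (quantity, R3)]


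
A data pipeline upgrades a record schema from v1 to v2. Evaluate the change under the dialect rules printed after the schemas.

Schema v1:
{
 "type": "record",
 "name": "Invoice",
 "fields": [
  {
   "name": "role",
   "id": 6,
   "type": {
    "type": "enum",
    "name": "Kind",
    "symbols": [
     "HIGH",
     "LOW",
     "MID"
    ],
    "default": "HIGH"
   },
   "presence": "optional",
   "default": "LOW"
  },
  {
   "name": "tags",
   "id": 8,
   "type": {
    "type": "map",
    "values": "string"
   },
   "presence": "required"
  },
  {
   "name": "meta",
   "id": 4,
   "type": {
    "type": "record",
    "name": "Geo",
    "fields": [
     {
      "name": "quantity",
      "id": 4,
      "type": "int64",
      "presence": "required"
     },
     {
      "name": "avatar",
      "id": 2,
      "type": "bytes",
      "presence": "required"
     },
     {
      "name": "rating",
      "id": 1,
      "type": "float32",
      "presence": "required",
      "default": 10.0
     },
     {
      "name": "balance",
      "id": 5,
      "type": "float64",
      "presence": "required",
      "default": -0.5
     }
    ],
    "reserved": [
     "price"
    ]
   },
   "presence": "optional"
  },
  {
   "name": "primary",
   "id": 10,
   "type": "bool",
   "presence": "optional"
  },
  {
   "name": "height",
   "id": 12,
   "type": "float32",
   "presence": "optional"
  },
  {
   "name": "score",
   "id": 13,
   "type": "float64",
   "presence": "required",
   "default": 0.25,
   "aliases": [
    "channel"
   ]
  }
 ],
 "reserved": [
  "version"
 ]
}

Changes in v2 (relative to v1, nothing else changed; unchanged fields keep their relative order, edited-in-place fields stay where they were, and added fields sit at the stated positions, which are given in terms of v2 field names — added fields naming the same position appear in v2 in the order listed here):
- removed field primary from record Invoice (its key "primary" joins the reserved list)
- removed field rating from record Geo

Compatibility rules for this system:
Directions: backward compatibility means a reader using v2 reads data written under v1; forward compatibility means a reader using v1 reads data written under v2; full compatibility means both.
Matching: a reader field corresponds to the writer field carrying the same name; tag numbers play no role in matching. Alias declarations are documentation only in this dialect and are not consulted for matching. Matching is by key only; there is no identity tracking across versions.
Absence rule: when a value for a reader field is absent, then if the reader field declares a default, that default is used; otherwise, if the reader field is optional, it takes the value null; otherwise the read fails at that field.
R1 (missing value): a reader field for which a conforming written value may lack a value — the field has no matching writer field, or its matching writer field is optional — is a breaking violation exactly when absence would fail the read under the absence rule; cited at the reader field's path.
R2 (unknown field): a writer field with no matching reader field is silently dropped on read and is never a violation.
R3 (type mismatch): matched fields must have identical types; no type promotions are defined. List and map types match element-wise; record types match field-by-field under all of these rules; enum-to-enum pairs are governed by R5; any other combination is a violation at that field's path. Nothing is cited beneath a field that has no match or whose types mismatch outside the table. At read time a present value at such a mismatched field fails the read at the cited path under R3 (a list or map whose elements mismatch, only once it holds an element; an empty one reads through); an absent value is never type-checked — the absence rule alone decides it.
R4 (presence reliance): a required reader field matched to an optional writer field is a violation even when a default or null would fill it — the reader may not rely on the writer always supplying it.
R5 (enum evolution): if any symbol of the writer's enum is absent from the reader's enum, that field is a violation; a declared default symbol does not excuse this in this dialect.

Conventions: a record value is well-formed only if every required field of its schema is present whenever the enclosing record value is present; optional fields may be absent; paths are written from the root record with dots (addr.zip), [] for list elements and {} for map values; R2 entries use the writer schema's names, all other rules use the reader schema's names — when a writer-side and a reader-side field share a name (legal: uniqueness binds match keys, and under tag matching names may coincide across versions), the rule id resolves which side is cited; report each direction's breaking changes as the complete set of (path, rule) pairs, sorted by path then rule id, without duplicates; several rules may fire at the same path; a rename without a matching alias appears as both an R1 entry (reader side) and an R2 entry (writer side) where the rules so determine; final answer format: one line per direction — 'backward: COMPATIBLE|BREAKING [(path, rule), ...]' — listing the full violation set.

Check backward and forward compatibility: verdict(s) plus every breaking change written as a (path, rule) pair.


backward: COMPATIBLE []; forward: COMPATIBLE []

in Invoice below, arrows point writer -> reader
backward pass over Invoice, reader schema v2, writer schema v1:
  role <- role (Kind -> Kind, writer optional)
  tags <- tags (map<string, string> -> map<string, string>, writer required)
  meta <- meta (Geo -> Geo, writer optional)
  height <- height (float32 -> float32, writer optional)
  score <- score (float64 -> float64, writer required)
  writer field primary has no reader counterpart
  meta.quantity <- meta.quantity (int64 -> int64, writer required)
  meta.avatar <- meta.avatar (bytes -> bytes, writer required)
  meta.balance <- meta.balance (float64 -> float64, writer required)
  writer field meta.rating has no reader counterpart
  => no violations; backward on Invoice: COMPATIBLE
forward pass over Invoice, reader schema v1, writer schema v2:
  role <- role (Kind -> Kind, writer optional)
  tags <- tags (map<string, string> -> map<string, string>, writer required)
  meta <- meta (Geo -> Geo, writer optional)
  primary: no writer-side match
  height <- height (float32 -> float32, writer optional)
  score <- score (float64 -> float64, writer required)
  meta.quantity <- meta.quantity (int64 -> int64, writer required)
  meta.avatar <- meta.avatar (bytes -> bytes, writer required)
  meta.rating: no writer-side match
  meta.balance <- meta.balance (float64 -> float64, writer required)
  => no violations; forward on Invoice: COMPATIBLE


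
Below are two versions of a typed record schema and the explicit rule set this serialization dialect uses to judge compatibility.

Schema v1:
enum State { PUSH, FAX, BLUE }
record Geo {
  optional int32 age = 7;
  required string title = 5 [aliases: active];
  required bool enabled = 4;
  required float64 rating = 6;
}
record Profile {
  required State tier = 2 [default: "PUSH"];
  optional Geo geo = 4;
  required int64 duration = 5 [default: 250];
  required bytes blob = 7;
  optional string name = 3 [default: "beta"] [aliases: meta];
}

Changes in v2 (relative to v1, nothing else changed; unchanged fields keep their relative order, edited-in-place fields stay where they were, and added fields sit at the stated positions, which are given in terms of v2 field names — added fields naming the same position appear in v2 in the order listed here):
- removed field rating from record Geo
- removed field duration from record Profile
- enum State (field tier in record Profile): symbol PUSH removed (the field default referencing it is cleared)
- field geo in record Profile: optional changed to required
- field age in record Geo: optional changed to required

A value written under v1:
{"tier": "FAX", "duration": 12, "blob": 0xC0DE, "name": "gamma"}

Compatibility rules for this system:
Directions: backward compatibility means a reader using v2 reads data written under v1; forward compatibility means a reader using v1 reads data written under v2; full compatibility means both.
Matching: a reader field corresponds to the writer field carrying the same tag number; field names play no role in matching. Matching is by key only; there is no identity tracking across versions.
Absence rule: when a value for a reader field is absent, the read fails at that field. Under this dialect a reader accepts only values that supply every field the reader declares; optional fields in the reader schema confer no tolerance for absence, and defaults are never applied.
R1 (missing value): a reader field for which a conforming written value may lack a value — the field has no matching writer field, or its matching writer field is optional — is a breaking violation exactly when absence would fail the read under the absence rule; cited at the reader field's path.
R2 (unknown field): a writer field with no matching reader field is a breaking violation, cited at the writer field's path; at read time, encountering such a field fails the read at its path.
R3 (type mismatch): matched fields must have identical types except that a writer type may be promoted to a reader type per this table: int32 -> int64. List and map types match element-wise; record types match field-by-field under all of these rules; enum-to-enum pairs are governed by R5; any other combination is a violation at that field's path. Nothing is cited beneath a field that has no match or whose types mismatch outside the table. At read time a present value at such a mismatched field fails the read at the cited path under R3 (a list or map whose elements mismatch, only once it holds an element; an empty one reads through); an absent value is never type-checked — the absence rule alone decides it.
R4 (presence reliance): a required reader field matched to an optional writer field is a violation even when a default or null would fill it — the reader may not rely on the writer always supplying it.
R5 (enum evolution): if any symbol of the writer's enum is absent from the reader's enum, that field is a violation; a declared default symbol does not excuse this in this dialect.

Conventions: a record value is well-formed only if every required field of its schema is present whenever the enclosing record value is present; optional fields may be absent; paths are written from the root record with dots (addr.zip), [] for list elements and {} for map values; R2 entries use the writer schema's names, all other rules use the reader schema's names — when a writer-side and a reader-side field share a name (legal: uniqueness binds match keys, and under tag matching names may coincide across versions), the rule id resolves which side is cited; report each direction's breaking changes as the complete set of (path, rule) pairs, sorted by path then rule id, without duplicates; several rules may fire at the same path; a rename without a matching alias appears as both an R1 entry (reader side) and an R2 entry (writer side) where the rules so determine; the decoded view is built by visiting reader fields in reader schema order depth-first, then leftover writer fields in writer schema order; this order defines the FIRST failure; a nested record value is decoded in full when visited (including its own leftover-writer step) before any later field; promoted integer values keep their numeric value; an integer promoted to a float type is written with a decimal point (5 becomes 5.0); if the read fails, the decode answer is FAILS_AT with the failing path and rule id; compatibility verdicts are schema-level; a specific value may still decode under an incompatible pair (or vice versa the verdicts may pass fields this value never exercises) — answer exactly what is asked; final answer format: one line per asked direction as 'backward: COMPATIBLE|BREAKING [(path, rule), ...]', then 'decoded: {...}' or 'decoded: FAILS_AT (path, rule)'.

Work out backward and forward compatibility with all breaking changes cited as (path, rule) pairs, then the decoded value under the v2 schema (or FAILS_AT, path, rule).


backward: BREAKING [(duration, R2), (geo, R1), (geo, R4), (geo.age, R1), (geo.age, R4), (geo.rating, R2), (name, R1), (tier, R5)]; forward: BREAKING [(duration, R1), (geo.rating, R1), (name, R1)]; decoded: FAILS_AT (geo, R1)

the writer's type comes first in each Profile pair
backward analysis of Profile with v2 as reader and v1 as writer:
  State -> State, writer required: tier aligns to tier
  Geo -> Geo, writer optional: geo aligns to geo
  bytes -> bytes, writer required: blob aligns to blob
  string -> string, writer optional: name aligns to name
  writer field duration has no reader counterpart
  int32 -> int32, writer optional: geo.age aligns to geo.age
  string -> string, writer required: geo.title aligns to geo.title
  bool -> bool, writer required: geo.enabled aligns to geo.enabled
  writer field geo.rating has no reader counterpart
  violation R2 at duration
  violation R1 at geo
  violation R4 at geo
  violation R1 at geo.age
  violation R4 at geo.age
  violation R2 at geo.rating
  violation R1 at name
  violation R5 at tier
  => backward: BREAKING (8)
forward analysis of Profile with v1 as reader and v2 as writer:
  State -> State, writer required: tier aligns to tier
  Geo -> Geo, writer required: geo aligns to geo
  no writer field matches reader duration
  bytes -> bytes, writer required: blob aligns to blob
  string -> string, writer optional: name aligns to name
  int32 -> int32, writer required: geo.age aligns to geo.age
  string -> string, writer required: geo.title aligns to geo.title
  bool -> bool, writer required: geo.enabled aligns to geo.enabled
  no writer field matches reader geo.rating
  violation R1 at duration
  violation R1 at geo.rating
  violation R1 at name
  => forward: BREAKING (3)
migrating the Profile value to v2:
  tier := "FAX"
  read fails at geo under R1 (no fill)
  => FAILS_AT (geo, R1)
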